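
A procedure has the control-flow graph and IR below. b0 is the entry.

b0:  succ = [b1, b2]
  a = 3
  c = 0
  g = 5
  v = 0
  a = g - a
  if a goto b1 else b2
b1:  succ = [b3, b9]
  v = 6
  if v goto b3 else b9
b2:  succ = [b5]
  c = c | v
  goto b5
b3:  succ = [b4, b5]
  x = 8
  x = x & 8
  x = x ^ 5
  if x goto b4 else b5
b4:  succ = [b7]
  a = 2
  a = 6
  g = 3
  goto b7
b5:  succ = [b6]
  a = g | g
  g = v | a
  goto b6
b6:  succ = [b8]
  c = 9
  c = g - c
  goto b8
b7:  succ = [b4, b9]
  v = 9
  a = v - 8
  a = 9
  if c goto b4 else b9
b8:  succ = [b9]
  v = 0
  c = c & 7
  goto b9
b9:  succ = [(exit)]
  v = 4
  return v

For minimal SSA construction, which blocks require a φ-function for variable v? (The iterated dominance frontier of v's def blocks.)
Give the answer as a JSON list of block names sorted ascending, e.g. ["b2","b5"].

Answer: ["b4", "b5", "b9"]

Working:
idom tree: b1←b0 b2←b0 b3←b1 b4←b3 b5←b0 b6←b5 b7←b4 b8←b6 b9←b0
Dom∩ at merges:
  b4: preds {b3,b7}: {b0,b1,b3} ∩ {b0,b1,b3,b4,b7} = {b0,b1,b3}; idom=b3
  b5: preds {b2,b3}: {b0,b2} ∩ {b0,b1,b3} = {b0}; idom=b0
  b9: preds {b1,b7,b8}: {b0,b1} ∩ {b0,b1,b3,b4,b7} ∩ {b0,b5,b6,b8} = {b0}; idom=b0

DF derivation:
  b4←b3: walk · to b3
  b4←b7: walk b7→b4 to b3
  b5←b2: walk b2 to b0
  b5←b3: walk b3→b1 to b0
  b9←b1: walk b1 to b0
  b9←b7: walk b7→b4→b3→b1 to b0
  b9←b8: walk b8→b6→b5 to b0
  DF(b0)=∅
  DF(b1)={b5,b9}
  DF(b2)={b5}
  DF(b3)={b5,b9}
  DF(b4)={b4,b9}
  DF(b5)={b9}
  DF(b6)={b9}
  DF(b7)={b4,b9}
  DF(b8)={b9}
  DF(b9)=∅

φ for v: defs {b0,b1,b7,b8,b9}
  DF⁺ = {b4,b5,b9}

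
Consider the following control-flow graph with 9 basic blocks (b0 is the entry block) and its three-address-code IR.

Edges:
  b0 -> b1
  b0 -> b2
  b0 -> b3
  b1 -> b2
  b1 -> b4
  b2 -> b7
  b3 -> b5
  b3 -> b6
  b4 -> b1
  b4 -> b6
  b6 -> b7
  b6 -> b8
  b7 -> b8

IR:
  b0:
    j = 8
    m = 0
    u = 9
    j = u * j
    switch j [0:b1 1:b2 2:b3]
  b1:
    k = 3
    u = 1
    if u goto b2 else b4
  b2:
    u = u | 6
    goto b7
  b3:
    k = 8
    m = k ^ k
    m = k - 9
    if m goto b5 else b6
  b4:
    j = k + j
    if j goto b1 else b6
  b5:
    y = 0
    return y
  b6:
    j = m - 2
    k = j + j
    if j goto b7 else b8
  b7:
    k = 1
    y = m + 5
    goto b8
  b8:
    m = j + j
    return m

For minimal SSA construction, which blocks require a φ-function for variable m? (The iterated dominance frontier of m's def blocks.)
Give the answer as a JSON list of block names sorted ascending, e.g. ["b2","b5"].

idom tree: b1←b0 b2←b0 b3←b0 b4←b1 b5←b3 b6←b0 b7←b0 b8←b0
Dom∩ at merges:
  b1: preds {b0,b4}: {b0} ∩ {b0,b1,b4} = {b0}; idom=b0
  b2: preds {b0,b1}: {b0} ∩ {b0,b1} = {b0}; idom=b0
  b6: preds {b3,b4}: {b0,b3} ∩ {b0,b1,b4} = {b0}; idom=b0
  b7: preds {b2,b6}: {b0,b2} ∩ {b0,b6} = {b0}; idom=b0
  b8: preds {b6,b7}: {b0,b6} ∩ {b0,b7} = {b0}; idom=b0

DF walk-up:
  join b1 pred b0: · stop@b0
  join b1 pred b4: b4→b1 stop@b0
  join b2 pred b0: · stop@b0
  join b2 pred b1: b1 stop@b0
  join b6 pred b3: b3 stop@b0
  join b6 pred b4: b4→b1 stop@b0
  join b7 pred b2: b2 stop@b0
  join b7 pred b6: b6 stop@b0
  join b8 pred b6: b6 stop@b0
  join b8 pred b7: b7 stop@b0
  DF(b0)=∅
  DF(b1)={b1,b2,b6}
  DF(b2)={b7}
  DF(b3)={b6}
  DF(b4)={b1,b6}
  DF(b5)=∅
  DF(b6)={b7,b8}
  DF(b7)={b8}
  DF(b8)=∅

φ for m: defs {b0,b3,b8}
  DF⁺ = {b6,b7,b8}

Answer: ["b6", "b7", "b8"]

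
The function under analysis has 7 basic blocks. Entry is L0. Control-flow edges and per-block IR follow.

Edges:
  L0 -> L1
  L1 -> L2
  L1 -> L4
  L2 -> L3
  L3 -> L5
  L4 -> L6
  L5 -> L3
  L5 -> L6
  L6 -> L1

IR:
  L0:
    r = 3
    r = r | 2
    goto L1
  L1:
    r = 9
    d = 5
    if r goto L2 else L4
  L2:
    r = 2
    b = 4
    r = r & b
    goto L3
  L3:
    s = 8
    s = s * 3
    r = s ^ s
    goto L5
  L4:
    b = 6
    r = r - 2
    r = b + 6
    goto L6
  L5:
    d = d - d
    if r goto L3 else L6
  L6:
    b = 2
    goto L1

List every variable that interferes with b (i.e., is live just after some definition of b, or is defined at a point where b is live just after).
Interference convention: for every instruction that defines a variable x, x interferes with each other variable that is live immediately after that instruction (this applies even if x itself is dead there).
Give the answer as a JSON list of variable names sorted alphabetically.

Per-block:
  L0: {r} / ∅
  L1: {d,r} / ∅
  L2: {b,r} / ∅
  L3: {r,s} / ∅
  L4: {b,r} / {r}
  L5: {d} / {d,r}
  L6: {b} / ∅

Live sets:
  live L0: ∅→∅
  live L1: ∅→{d,r}
  live L2: {d}→{d}
  live L3: {d}→{d,r}
  live L4: {r}→∅
  live L5: {d,r}→{d}
  live L6: ∅→∅

Conflict graph:
  b: {d,r}
  d: {b,r,s}
  r: {b,d}
  s: {d}

N(b) = ["d", "r"]

Answer: ["d", "r"]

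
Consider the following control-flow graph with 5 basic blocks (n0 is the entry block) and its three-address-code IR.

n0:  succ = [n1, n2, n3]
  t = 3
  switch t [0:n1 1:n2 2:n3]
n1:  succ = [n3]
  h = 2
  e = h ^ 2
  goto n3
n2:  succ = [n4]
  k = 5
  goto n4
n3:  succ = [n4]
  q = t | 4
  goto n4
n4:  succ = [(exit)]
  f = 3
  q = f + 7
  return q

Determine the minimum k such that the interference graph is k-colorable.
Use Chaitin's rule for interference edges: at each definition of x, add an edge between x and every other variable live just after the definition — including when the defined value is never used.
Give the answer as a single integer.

Answer: 2

Derivation:
Block summaries:
  n0 def {t} use ∅
  n1 def {e,h} use ∅
  n2 def {k} use ∅
  n3 def {q} use {t}
  n4 def {f,q} use ∅

Liveness:
  n0: in=∅ out={t}
  n1: in={t} out={t}
  n2: in=∅ out=∅
  n3: in={t} out=∅
  n4: in=∅ out=∅

Interference:
  e↔{t}
  f↔∅
  h↔{t}
  k↔∅
  q↔∅
  t↔{e,h}

Registers:
  lower bound: {e,t} mutually conflict ⇒ χ ≥ 2
  assign e→c1 f→c0 h→c1 k→c0 q→c0 t→c0 — no edge inside a register ⇒ χ ≤ 2
  χ = 2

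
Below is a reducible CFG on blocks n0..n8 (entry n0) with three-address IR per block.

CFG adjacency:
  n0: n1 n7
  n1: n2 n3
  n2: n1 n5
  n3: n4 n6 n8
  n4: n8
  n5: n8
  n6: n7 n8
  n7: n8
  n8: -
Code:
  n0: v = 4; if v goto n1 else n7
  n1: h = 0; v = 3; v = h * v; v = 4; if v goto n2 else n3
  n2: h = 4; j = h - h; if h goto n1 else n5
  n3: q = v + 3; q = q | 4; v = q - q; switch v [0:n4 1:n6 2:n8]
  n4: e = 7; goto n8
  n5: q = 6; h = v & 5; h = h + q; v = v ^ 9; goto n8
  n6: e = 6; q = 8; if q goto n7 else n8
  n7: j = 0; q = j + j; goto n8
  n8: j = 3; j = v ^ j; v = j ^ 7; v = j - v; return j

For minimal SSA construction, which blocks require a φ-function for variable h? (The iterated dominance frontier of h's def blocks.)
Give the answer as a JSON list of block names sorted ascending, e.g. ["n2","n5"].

idom tree: n1←n0 n2←n1 n3←n1 n4←n3 n5←n2 n6←n3 n7←n0 n8←n0
Dom at joins:
  n1: preds {n0,n2}: {n0} ∩ {n0,n1,n2} = {n0}; idom=n0
  n7: preds {n0,n6}: {n0} ∩ {n0,n1,n3,n6} = {n0}; idom=n0
  n8: preds {n3,n4,n5,n6,n7}: {n0,n1,n3} ∩ {n0,n1,n3,n4} ∩ {n0,n1,n2,n5} ∩ {n0,n1,n3,n6} ∩ {n0,n7} = {n0}; idom=n0

DF walk-up:
  n1←n0: walk · to n0
  n1←n2: walk n2→n1 to n0
  n7←n0: walk · to n0
  n7←n6: walk n6→n3→n1 to n0
  n8←n3: walk n3→n1 to n0
  n8←n4: walk n4→n3→n1 to n0
  n8←n5: walk n5→n2→n1 to n0
  n8←n6: walk n6→n3→n1 to n0
  n8←n7: walk n7 to n0
  n0 → ∅
  n1 → {n1,n7,n8}
  n2 → {n1,n8}
  n3 → {n7,n8}
  n4 → {n8}
  n5 → {n8}
  n6 → {n7,n8}
  n7 → {n8}
  n8 → ∅

φ for h: defs {n1,n2,n5}
  DF⁺ = {n1,n7,n8}

Answer: ["n1", "n7", "n8"]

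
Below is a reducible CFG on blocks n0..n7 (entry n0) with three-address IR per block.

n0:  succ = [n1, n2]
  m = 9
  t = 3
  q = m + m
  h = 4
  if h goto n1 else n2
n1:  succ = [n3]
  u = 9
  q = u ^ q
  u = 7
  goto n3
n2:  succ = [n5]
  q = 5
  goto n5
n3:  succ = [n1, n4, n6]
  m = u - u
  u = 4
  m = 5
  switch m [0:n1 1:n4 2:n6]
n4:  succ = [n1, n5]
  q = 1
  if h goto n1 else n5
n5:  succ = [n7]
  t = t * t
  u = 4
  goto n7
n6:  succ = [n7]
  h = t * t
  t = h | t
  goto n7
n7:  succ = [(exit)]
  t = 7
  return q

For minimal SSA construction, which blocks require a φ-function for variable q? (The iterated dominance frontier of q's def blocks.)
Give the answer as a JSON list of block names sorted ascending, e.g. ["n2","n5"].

Answer: ["n1", "n5", "n7"]

Derivation:
idom tree: n1←n0 n2←n0 n3←n1 n4←n3 n5←n0 n6←n3 n7←n0
Dom at joins:
  n1: preds {n0,n3,n4}: {n0} ∩ {n0,n1,n3} ∩ {n0,n1,n3,n4} = {n0}; idom=n0
  n5: preds {n2,n4}: {n0,n2} ∩ {n0,n1,n3,n4} = {n0}; idom=n0
  n7: preds {n5,n6}: {n0,n5} ∩ {n0,n1,n3,n6} = {n0}; idom=n0

Frontier:
  n1←n0: walk · to n0
  n1←n3: walk n3→n1 to n0
  n1←n4: walk n4→n3→n1 to n0
  n5←n2: walk n2 to n0
  n5←n4: walk n4→n3→n1 to n0
  n7←n5: walk n5 to n0
  n7←n6: walk n6→n3→n1 to n0
  n0: DF=∅
  n1: DF={n1,n5,n7}
  n2: DF={n5}
  n3: DF={n1,n5,n7}
  n4: DF={n1,n5}
  n5: DF={n7}
  n6: DF={n7}
  n7: DF=∅

φ for q: defs {n0,n1,n2,n4}
  DF⁺ = {n1,n5,n7}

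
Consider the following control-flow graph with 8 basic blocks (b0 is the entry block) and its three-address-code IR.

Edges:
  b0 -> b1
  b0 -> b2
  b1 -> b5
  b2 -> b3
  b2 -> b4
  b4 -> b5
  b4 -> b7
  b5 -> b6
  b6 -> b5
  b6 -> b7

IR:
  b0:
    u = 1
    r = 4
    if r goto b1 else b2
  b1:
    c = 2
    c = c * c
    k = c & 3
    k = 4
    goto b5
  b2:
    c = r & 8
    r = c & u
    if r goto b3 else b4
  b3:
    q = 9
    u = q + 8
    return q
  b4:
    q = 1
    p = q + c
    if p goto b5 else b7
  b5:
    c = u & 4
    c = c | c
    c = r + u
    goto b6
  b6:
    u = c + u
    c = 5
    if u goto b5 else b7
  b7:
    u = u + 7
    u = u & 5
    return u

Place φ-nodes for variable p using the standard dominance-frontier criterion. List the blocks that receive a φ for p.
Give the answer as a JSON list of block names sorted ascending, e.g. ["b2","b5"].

Answer: ["b5", "b7"]

Working:
idom tree: b1←b0 b2←b0 b3←b2 b4←b2 b5←b0 b6←b5 b7←b0
Join-block Dom:
  b5: preds {b1,b4,b6}: {b0,b1} ∩ {b0,b2,b4} ∩ {b0,b5,b6} = {b0}; idom=b0
  b7: preds {b4,b6}: {b0,b2,b4} ∩ {b0,b5,b6} = {b0}; idom=b0

Frontier:
  b5←b1: walk b1 to b0
  b5←b4: walk b4→b2 to b0
  b5←b6: walk b6→b5 to b0
  b7←b4: walk b4→b2 to b0
  b7←b6: walk b6→b5 to b0
  b0 → ∅
  b1 → {b5}
  b2 → {b5,b7}
  b3 → ∅
  b4 → {b5,b7}
  b5 → {b5,b7}
  b6 → {b5,b7}
  b7 → ∅

φ for p: defs {b4}
  DF⁺ = {b5,b7}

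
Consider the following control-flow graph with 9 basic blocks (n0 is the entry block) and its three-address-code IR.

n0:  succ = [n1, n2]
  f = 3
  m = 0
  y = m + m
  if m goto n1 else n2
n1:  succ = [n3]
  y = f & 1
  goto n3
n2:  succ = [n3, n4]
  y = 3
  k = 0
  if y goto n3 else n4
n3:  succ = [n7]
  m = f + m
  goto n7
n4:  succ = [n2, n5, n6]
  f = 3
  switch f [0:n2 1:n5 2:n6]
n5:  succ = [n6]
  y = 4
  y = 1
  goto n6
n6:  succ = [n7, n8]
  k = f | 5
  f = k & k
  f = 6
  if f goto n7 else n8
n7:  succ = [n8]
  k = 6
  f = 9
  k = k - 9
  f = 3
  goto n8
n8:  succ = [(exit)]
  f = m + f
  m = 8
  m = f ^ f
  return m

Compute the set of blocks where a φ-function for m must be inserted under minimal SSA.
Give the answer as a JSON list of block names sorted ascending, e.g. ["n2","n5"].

Answer: ["n7", "n8"]

Analysis:
idom tree: n1←n0 n2←n0 n3←n0 n4←n2 n5←n4 n6←n4 n7←n0 n8←n0
Dom∩ at merges:
  n2: preds {n0,n4}: {n0} ∩ {n0,n2,n4} = {n0}; idom=n0
  n3: preds {n1,n2}: {n0,n1} ∩ {n0,n2} = {n0}; idom=n0
  n6: preds {n4,n5}: {n0,n2,n4} ∩ {n0,n2,n4,n5} = {n0,n2,n4}; idom=n4
  n7: preds {n3,n6}: {n0,n3} ∩ {n0,n2,n4,n6} = {n0}; idom=n0
  n8: preds {n6,n7}: {n0,n2,n4,n6} ∩ {n0,n7} = {n0}; idom=n0

DF walk-up:
  n2←n0: walk · to n0
  n2←n4: walk n4→n2 to n0
  n3←n1: walk n1 to n0
  n3←n2: walk n2 to n0
  n6←n4: walk · to n4
  n6←n5: walk n5 to n4
  n7←n3: walk n3 to n0
  n7←n6: walk n6→n4→n2 to n0
  n8←n6: walk n6→n4→n2 to n0
  n8←n7: walk n7 to n0
  n0: DF=∅
  n1: DF={n3}
  n2: DF={n2,n3,n7,n8}
  n3: DF={n7}
  n4: DF={n2,n7,n8}
  n5: DF={n6}
  n6: DF={n7,n8}
  n7: DF={n8}
  n8: DF=∅

φ for m: defs {n0,n3,n8}
  DF⁺ = {n7,n8}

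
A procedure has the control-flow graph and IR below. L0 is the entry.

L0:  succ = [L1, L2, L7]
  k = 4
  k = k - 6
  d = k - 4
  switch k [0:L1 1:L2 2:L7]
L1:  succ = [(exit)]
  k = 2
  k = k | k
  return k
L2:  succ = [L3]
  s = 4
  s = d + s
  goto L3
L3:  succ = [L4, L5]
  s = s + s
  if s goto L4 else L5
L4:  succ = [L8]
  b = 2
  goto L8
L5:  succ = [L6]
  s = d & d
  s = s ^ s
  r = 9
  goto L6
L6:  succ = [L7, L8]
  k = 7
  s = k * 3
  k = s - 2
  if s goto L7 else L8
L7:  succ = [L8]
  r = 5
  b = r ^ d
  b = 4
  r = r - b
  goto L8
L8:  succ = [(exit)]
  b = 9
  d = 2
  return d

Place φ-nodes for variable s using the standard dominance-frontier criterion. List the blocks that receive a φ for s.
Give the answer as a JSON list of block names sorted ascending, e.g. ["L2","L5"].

Answer: ["L7", "L8"]

Analysis:
idom tree: L1←L0 L2←L0 L3←L2 L4←L3 L5←L3 L6←L5 L7←L0 L8←L0
Join-block Dom:
  L7: preds {L0,L6}: {L0} ∩ {L0,L2,L3,L5,L6} = {L0}; idom=L0
  L8: preds {L4,L6,L7}: {L0,L2,L3,L4} ∩ {L0,L2,L3,L5,L6} ∩ {L0,L7} = {L0}; idom=L0

DF derivation:
  L7←L0: walk · to L0
  L7←L6: walk L6→L5→L3→L2 to L0
  L8←L4: walk L4→L3→L2 to L0
  L8←L6: walk L6→L5→L3→L2 to L0
  L8←L7: walk L7 to L0
  DF(L0)=∅
  DF(L1)=∅
  DF(L2)={L7,L8}
  DF(L3)={L7,L8}
  DF(L4)={L8}
  DF(L5)={L7,L8}
  DF(L6)={L7,L8}
  DF(L7)={L8}
  DF(L8)=∅

φ for s: defs {L2,L3,L5,L6}
  DF⁺ = {L7,L8}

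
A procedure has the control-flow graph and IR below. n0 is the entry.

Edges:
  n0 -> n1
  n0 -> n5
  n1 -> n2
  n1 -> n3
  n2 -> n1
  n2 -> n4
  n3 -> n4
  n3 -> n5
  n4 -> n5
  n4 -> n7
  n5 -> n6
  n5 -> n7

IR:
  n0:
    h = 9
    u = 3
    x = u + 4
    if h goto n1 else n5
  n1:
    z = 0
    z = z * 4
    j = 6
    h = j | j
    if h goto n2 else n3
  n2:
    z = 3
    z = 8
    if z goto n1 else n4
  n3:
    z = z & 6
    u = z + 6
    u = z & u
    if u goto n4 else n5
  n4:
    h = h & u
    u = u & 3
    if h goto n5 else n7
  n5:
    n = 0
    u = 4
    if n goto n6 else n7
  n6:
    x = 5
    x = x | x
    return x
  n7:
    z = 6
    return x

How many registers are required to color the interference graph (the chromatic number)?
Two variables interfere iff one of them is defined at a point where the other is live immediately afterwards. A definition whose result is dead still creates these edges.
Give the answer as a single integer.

Block summaries:
  n0: def={h,u,x} ue=∅
  n1: def={h,j,z} ue=∅
  n2: def={z} ue=∅
  n3: def={u,z} ue={z}
  n4: def={h,u} ue={h,u}
  n5: def={n,u} ue=∅
  n6: def={x} ue=∅
  n7: def={z} ue={x}

Liveness:
  n0: in=∅ out={u,x}
  n1: in={u,x} out={h,u,x,z}
  n2: in={h,u,x} out={h,u,x}
  n3: in={h,x,z} out={h,u,x}
  n4: in={h,u,x} out={x}
  n5: in={x} out={x}
  n6: in=∅ out=∅
  n7: in={x} out=∅

Interference:
  h↔{u,x,z}
  j↔{u,x,z}
  n↔{u,x}
  u↔{h,j,n,x,z}
  x↔{h,j,n,u,z}
  z↔{h,j,u,x}

Registers:
  clique {h,u,x,z} ⇒ need ≥ 4
  assign h→R3 j→R3 n→R2 u→R0 x→R1 z→R2 — no edge inside a register ⇒ χ ≤ 4
  χ = 4

Answer: 4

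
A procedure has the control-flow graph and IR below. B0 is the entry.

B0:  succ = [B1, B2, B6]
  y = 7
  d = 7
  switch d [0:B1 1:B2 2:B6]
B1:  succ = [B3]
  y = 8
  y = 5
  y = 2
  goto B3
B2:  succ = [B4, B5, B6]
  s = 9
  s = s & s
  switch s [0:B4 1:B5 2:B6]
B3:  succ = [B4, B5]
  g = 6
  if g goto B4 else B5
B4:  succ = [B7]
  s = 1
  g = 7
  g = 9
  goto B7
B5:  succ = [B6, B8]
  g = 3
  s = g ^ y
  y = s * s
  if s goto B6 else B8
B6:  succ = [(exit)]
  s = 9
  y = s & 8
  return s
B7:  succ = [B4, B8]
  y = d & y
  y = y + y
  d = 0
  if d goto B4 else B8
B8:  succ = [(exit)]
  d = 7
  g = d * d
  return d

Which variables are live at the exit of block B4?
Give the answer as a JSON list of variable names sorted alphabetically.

Block summaries:
  B0: def={d,y} ue=∅
  B1: def={y} ue=∅
  B2: def={s} ue=∅
  B3: def={g} ue=∅
  B4: def={g,s} ue=∅
  B5: def={g,s,y} ue={y}
  B6: def={s,y} ue=∅
  B7: def={d,y} ue={d,y}
  B8: def={d,g} ue=∅

Liveness:
  B0 li=∅ lo={d,y}
  B1 li={d} lo={d,y}
  B2 li={d,y} lo={d,y}
  B3 li={d,y} lo={d,y}
  B4 li={d,y} lo={d,y}
  B5 li={y} lo=∅
  B6 li=∅ lo=∅
  B7 li={d,y} lo={d,y}
  B8 li=∅ lo=∅

live-out(B4) = ["d", "y"]

Answer: ["d", "y"]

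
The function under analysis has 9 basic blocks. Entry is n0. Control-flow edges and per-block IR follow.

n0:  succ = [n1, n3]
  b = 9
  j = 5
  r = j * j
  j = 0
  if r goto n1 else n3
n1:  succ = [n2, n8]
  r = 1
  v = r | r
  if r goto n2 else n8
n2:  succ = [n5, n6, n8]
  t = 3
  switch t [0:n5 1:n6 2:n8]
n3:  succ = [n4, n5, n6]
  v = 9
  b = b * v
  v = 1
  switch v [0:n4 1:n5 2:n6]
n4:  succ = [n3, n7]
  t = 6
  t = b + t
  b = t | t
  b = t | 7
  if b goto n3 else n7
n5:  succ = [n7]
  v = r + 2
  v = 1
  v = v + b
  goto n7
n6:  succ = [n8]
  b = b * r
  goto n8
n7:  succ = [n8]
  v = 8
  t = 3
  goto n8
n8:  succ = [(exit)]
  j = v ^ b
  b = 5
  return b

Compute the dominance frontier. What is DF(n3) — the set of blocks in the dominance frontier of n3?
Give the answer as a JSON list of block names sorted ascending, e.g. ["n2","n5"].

Answer: ["n3", "n5", "n6", "n7"]

Analysis:
idom tree: n1←n0 n2←n1 n3←n0 n4←n3 n5←n0 n6←n0 n7←n0 n8←n0
Dom at joins:
  n3: preds {n0,n4}: {n0} ∩ {n0,n3,n4} = {n0}; idom=n0
  n5: preds {n2,n3}: {n0,n1,n2} ∩ {n0,n3} = {n0}; idom=n0
  n6: preds {n2,n3}: {n0,n1,n2} ∩ {n0,n3} = {n0}; idom=n0
  n7: preds {n4,n5}: {n0,n3,n4} ∩ {n0,n5} = {n0}; idom=n0
  n8: preds {n1,n2,n6,n7}: {n0,n1} ∩ {n0,n1,n2} ∩ {n0,n6} ∩ {n0,n7} = {n0}; idom=n0

Frontier:
  join n3 pred n0: · stop@n0
  join n3 pred n4: n4→n3 stop@n0
  join n5 pred n2: n2→n1 stop@n0
  join n5 pred n3: n3 stop@n0
  join n6 pred n2: n2→n1 stop@n0
  join n6 pred n3: n3 stop@n0
  join n7 pred n4: n4→n3 stop@n0
  join n7 pred n5: n5 stop@n0
  join n8 pred n1: n1 stop@n0
  join n8 pred n2: n2→n1 stop@n0
  join n8 pred n6: n6 stop@n0
  join n8 pred n7: n7 stop@n0
  n0 → ∅
  n1 → {n5,n6,n8}
  n2 → {n5,n6,n8}
  n3 → {n3,n5,n6,n7}
  n4 → {n3,n7}
  n5 → {n7}
  n6 → {n8}
  n7 → {n8}
  n8 → ∅

DF(n3) = ["n3", "n5", "n6", "n7"]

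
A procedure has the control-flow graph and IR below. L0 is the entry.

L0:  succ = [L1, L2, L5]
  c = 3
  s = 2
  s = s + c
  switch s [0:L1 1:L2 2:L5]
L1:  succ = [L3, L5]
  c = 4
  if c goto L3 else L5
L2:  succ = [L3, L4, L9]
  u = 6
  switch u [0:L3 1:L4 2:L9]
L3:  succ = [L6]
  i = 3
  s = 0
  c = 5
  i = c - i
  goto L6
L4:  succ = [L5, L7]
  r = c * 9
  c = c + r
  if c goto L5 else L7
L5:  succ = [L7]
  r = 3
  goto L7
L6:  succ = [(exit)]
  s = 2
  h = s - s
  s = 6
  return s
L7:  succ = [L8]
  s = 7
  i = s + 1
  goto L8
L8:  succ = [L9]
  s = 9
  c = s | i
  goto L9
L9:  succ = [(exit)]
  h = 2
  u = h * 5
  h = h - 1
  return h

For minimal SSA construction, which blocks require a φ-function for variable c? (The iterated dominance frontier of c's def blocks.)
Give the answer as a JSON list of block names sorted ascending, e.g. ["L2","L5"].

idom tree: L1←L0 L2←L0 L3←L0 L4←L2 L5←L0 L6←L3 L7←L0 L8←L7 L9←L0
Join-block Dom:
  L3: preds {L1,L2}: {L0,L1} ∩ {L0,L2} = {L0}; idom=L0
  L5: preds {L0,L1,L4}: {L0} ∩ {L0,L1} ∩ {L0,L2,L4} = {L0}; idom=L0
  L7: preds {L4,L5}: {L0,L2,L4} ∩ {L0,L5} = {L0}; idom=L0
  L9: preds {L2,L8}: {L0,L2} ∩ {L0,L7,L8} = {L0}; idom=L0

DF walk-up:
  L3←L1: walk L1 to L0
  L3←L2: walk L2 to L0
  L5←L0: walk · to L0
  L5←L1: walk L1 to L0
  L5←L4: walk L4→L2 to L0
  L7←L4: walk L4→L2 to L0
  L7←L5: walk L5 to L0
  L9←L2: walk L2 to L0
  L9←L8: walk L8→L7 to L0
  DF(L0)=∅
  DF(L1)={L3,L5}
  DF(L2)={L3,L5,L7,L9}
  DF(L3)=∅
  DF(L4)={L5,L7}
  DF(L5)={L7}
  DF(L6)=∅
  DF(L7)={L9}
  DF(L8)={L9}
  DF(L9)=∅

φ for c: defs {L0,L1,L3,L4,L8}
  DF⁺ = {L3,L5,L7,L9}

Answer: ["L3", "L5", "L7", "L9"]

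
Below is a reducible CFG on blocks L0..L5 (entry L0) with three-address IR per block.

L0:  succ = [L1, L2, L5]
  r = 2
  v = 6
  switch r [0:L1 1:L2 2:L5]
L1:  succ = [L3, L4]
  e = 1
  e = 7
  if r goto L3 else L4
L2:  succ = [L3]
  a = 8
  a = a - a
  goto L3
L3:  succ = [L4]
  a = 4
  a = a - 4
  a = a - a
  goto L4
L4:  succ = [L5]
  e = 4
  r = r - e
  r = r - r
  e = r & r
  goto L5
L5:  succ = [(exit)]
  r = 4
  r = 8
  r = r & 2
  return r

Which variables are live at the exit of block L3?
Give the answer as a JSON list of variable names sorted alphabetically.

Block summaries:
  L0: {r,v} / ∅
  L1: {e} / {r}
  L2: {a} / ∅
  L3: {a} / ∅
  L4: {e,r} / {r}
  L5: {r} / ∅

Backward fixpoint:
  L0 li=∅ lo={r}
  L1 li={r} lo={r}
  L2 li={r} lo={r}
  L3 li={r} lo={r}
  L4 li={r} lo=∅
  L5 li=∅ lo=∅

live-out(L3) = ["r"]

Answer: ["r"]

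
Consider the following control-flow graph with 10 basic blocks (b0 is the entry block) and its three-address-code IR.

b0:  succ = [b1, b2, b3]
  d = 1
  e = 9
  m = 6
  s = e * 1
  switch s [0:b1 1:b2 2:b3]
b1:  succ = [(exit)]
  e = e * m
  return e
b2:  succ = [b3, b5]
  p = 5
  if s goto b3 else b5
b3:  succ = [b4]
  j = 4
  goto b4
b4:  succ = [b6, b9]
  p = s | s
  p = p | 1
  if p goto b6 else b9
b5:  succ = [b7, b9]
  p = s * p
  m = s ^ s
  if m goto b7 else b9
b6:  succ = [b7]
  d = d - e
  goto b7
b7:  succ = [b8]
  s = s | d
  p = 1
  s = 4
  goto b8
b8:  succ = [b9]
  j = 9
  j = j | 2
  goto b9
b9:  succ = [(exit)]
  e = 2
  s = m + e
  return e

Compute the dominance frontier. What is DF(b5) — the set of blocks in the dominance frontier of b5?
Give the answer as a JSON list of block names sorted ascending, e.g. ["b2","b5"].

idom tree: b1←b0 b2←b0 b3←b0 b4←b3 b5←b2 b6←b4 b7←b0 b8←b7 b9←b0
Dom∩ at merges:
  b3: preds {b0,b2}: {b0} ∩ {b0,b2} = {b0}; idom=b0
  b7: preds {b5,b6}: {b0,b2,b5} ∩ {b0,b3,b4,b6} = {b0}; idom=b0
  b9: preds {b4,b5,b8}: {b0,b3,b4} ∩ {b0,b2,b5} ∩ {b0,b7,b8} = {b0}; idom=b0

Frontier:
  b3←b0: walk · to b0
  b3←b2: walk b2 to b0
  b7←b5: walk b5→b2 to b0
  b7←b6: walk b6→b4→b3 to b0
  b9←b4: walk b4→b3 to b0
  b9←b5: walk b5→b2 to b0
  b9←b8: walk b8→b7 to b0
  b0 → ∅
  b1 → ∅
  b2 → {b3,b7,b9}
  b3 → {b7,b9}
  b4 → {b7,b9}
  b5 → {b7,b9}
  b6 → {b7}
  b7 → {b9}
  b8 → {b9}
  b9 → ∅

DF(b5) = ["b7", "b9"]

Answer: ["b7", "b9"]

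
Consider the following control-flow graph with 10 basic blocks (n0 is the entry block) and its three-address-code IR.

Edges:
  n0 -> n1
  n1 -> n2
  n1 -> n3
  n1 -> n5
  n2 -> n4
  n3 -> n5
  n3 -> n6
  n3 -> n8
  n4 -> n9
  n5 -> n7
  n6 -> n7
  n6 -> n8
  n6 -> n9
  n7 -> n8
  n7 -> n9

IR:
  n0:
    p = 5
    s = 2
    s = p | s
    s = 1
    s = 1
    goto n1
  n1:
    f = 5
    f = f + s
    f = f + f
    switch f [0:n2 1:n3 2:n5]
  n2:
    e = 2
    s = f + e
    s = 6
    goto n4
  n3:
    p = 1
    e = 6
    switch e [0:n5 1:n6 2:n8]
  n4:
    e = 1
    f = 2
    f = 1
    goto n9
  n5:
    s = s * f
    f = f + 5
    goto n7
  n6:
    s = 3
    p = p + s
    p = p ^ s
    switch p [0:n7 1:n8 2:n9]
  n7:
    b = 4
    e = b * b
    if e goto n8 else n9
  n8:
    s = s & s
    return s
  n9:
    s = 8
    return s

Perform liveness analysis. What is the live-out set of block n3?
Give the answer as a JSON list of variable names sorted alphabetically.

Answer: ["f", "p", "s"]

Derivation:
Per-block:
  n0 def {p,s} use ∅
  n1 def {f} use {s}
  n2 def {e,s} use {f}
  n3 def {e,p} use ∅
  n4 def {e,f} use ∅
  n5 def {f,s} use {f,s}
  n6 def {p,s} use {p}
  n7 def {b,e} use ∅
  n8 def {s} use {s}
  n9 def {s} use ∅

Backward fixpoint:
  n0 li=∅ lo={s}
  n1 li={s} lo={f,s}
  n2 li={f} lo=∅
  n3 li={f,s} lo={f,p,s}
  n4 li=∅ lo=∅
  n5 li={f,s} lo={s}
  n6 li={p} lo={s}
  n7 li={s} lo={s}
  n8 li={s} lo=∅
  n9 li=∅ lo=∅

live-out(n3) = ["f", "p", "s"]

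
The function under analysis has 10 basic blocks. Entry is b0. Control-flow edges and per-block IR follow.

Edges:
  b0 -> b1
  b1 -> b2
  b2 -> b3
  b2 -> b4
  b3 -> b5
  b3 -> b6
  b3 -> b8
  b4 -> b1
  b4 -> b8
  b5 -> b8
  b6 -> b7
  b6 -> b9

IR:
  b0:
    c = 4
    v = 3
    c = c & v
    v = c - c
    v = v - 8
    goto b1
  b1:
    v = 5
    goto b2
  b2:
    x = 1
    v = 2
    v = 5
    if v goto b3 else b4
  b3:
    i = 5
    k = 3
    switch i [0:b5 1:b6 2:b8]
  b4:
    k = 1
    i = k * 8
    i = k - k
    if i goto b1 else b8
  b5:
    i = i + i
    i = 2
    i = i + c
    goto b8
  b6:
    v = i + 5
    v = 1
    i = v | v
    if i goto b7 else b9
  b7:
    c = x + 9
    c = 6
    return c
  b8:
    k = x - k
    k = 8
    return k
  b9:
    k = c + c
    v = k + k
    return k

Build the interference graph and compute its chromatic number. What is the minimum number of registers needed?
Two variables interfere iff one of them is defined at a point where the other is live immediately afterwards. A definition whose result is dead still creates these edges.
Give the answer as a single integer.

Block summaries:
  b0 def {c,v} use ∅
  b1 def {v} use ∅
  b2 def {v,x} use ∅
  b3 def {i,k} use ∅
  b4 def {i,k} use ∅
  b5 def {i} use {c,i}
  b6 def {i,v} use {i}
  b7 def {c} use {x}
  b8 def {k} use {k,x}
  b9 def {k,v} use {c}

Liveness:
  b0 li=∅ lo={c}
  b1 li={c} lo={c}
  b2 li={c} lo={c,x}
  b3 li={c,x} lo={c,i,k,x}
  b4 li={c,x} lo={c,k,x}
  b5 li={c,i,k,x} lo={k,x}
  b6 li={c,i,x} lo={c,x}
  b7 li={x} lo=∅
  b8 li={k,x} lo=∅
  b9 li={c} lo=∅

Conflict graph:
  c — {i,k,v,x}
  i — {c,k,x}
  k — {c,i,v,x}
  v — {c,k,x}
  x — {c,i,k,v}

Colouring:
  clique {c,i,k,x} ⇒ need ≥ 4
  4-colouring: r0={c}  r1={k}  r2={x}  r3={i,v}
  χ = 4

Answer: 4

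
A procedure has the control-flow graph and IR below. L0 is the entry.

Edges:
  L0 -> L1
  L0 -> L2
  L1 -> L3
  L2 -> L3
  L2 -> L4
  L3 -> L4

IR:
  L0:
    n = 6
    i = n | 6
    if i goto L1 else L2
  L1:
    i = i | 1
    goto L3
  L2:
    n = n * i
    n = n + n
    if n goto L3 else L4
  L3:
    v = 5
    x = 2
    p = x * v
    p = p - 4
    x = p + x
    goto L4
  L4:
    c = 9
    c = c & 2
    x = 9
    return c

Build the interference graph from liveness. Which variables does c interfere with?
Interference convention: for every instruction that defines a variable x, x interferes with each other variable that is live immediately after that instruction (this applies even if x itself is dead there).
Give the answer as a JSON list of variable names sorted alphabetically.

Answer: ["x"]

Analysis:
def/use:
  L0 def {i,n} use ∅
  L1 def {i} use {i}
  L2 def {n} use {i,n}
  L3 def {p,v,x} use ∅
  L4 def {c,x} use ∅

Liveness:
  live L0: ∅→{i,n}
  live L1: {i}→∅
  live L2: {i,n}→∅
  live L3: ∅→∅
  live L4: ∅→∅

Interfere edges:
  c↔{x}
  i↔{n}
  n↔{i}
  p↔{x}
  v↔{x}
  x↔{c,p,v}

N(c) = ["x"]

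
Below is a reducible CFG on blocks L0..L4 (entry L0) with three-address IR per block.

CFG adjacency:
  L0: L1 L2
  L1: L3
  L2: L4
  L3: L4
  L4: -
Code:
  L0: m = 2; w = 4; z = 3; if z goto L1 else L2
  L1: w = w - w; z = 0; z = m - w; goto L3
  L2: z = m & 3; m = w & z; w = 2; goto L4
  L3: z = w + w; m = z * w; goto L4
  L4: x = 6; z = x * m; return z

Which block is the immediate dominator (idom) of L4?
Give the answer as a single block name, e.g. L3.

Answer: L0

Derivation:
idom tree: L1←L0 L2←L0 L3←L1 L4←L0
Join-block Dom:
  L4: preds {L2,L3}: {L0,L2} ∩ {L0,L1,L3} = {L0}; idom=L0

idom(L4) = L0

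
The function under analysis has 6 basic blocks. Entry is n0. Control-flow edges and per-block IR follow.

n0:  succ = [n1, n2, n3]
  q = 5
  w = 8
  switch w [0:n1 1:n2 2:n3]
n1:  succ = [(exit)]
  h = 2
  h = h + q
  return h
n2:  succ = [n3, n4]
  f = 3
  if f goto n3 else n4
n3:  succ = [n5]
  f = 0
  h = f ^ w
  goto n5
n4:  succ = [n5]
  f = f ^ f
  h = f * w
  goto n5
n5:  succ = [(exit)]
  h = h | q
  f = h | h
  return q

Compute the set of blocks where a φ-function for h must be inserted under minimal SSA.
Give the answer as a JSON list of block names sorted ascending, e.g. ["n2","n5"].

idom tree: n1←n0 n2←n0 n3←n0 n4←n2 n5←n0
Dom∩ at merges:
  n3: preds {n0,n2}: {n0} ∩ {n0,n2} = {n0}; idom=n0
  n5: preds {n3,n4}: {n0,n3} ∩ {n0,n2,n4} = {n0}; idom=n0

Frontier:
  join n3 pred n0: · stop@n0
  join n3 pred n2: n2 stop@n0
  join n5 pred n3: n3 stop@n0
  join n5 pred n4: n4→n2 stop@n0
  n0 → ∅
  n1 → ∅
  n2 → {n3,n5}
  n3 → {n5}
  n4 → {n5}
  n5 → ∅

φ for h: defs {n1,n3,n4,n5}
  DF⁺ = {n5}

Answer: ["n5"]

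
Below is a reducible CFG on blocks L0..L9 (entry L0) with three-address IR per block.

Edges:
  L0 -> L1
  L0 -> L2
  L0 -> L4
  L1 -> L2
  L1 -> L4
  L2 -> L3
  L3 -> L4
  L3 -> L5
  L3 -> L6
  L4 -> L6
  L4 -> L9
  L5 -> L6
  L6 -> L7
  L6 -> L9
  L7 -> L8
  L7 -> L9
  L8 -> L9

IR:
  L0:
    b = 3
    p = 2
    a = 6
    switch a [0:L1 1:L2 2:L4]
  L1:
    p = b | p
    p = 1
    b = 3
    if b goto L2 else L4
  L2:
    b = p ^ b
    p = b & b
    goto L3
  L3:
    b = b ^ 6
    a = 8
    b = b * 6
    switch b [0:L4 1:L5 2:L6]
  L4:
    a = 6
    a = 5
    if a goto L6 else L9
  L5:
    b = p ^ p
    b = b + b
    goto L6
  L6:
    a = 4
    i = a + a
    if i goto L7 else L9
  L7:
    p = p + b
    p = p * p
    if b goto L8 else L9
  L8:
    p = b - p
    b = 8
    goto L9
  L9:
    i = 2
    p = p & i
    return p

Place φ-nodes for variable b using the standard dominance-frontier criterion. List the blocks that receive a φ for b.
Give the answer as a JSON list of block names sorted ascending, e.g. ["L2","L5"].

idom tree: L1←L0 L2←L0 L3←L2 L4←L0 L5←L3 L6←L0 L7←L6 L8←L7 L9←L0
Dom at joins:
  L2: preds {L0,L1}: {L0} ∩ {L0,L1} = {L0}; idom=L0
  L4: preds {L0,L1,L3}: {L0} ∩ {L0,L1} ∩ {L0,L2,L3} = {L0}; idom=L0
  L6: preds {L3,L4,L5}: {L0,L2,L3} ∩ {L0,L4} ∩ {L0,L2,L3,L5} = {L0}; idom=L0
  L9: preds {L4,L6,L7,L8}: {L0,L4} ∩ {L0,L6} ∩ {L0,L6,L7} ∩ {L0,L6,L7,L8} = {L0}; idom=L0

DF walk-up:
  L2←L0: walk · to L0
  L2←L1: walk L1 to L0
  L4←L0: walk · to L0
  L4←L1: walk L1 to L0
  L4←L3: walk L3→L2 to L0
  L6←L3: walk L3→L2 to L0
  L6←L4: walk L4 to L0
  L6←L5: walk L5→L3→L2 to L0
  L9←L4: walk L4 to L0
  L9←L6: walk L6 to L0
  L9←L7: walk L7→L6 to L0
  L9←L8: walk L8→L7→L6 to L0
  DF(L0)=∅
  DF(L1)={L2,L4}
  DF(L2)={L4,L6}
  DF(L3)={L4,L6}
  DF(L4)={L6,L9}
  DF(L5)={L6}
  DF(L6)={L9}
  DF(L7)={L9}
  DF(L8)={L9}
  DF(L9)=∅

φ for b: defs {L0,L1,L2,L3,L5,L8}
  DF⁺ = {L2,L4,L6,L9}

Answer: ["L2", "L4", "L6", "L9"]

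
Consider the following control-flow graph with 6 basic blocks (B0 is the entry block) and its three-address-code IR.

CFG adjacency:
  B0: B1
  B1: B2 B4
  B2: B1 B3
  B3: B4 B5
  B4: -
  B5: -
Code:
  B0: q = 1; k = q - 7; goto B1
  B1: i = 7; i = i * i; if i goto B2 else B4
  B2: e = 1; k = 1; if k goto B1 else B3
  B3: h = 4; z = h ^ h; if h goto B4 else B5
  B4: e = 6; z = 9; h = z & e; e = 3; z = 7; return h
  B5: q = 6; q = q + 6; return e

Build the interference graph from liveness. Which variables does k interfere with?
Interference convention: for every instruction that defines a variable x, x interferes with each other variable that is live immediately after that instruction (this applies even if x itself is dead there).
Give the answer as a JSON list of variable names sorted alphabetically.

Block summaries:
  B0: def={k,q} ue=∅
  B1: def={i} ue=∅
  B2: def={e,k} ue=∅
  B3: def={h,z} ue=∅
  B4: def={e,h,z} ue=∅
  B5: def={q} ue={e}

Backward fixpoint:
  B0: in=∅ out=∅
  B1: in=∅ out=∅
  B2: in=∅ out={e}
  B3: in={e} out={e}
  B4: in=∅ out=∅
  B5: in={e} out=∅

Interference:
  e — {h,k,q,z}
  h — {e,z}
  i — ∅
  k — {e}
  q — {e}
  z — {e,h}

N(k) = ["e"]

Answer: ["e"]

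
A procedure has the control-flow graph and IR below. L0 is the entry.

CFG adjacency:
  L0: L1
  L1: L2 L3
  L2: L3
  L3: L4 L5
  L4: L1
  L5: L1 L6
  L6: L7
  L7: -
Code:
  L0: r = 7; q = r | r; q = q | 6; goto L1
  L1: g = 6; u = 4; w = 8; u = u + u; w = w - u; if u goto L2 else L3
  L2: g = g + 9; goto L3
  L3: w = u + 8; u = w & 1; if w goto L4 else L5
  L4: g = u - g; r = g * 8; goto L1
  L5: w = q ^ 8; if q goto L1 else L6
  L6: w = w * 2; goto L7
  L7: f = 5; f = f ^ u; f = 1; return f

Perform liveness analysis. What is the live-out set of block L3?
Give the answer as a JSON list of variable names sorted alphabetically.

Answer: ["g", "q", "u"]

Derivation:
Block summaries:
  L0: def={q,r} ue=∅
  L1: def={g,u,w} ue=∅
  L2: def={g} ue={g}
  L3: def={u,w} ue={u}
  L4: def={g,r} ue={g,u}
  L5: def={w} ue={q}
  L6: def={w} ue={w}
  L7: def={f} ue={u}

Live sets:
  live L0: ∅→{q}
  live L1: {q}→{g,q,u}
  live L2: {g,q,u}→{g,q,u}
  live L3: {g,q,u}→{g,q,u}
  live L4: {g,q,u}→{q}
  live L5: {q,u}→{q,u,w}
  live L6: {u,w}→{u}
  live L7: {u}→∅

live-out(L3) = ["g", "q", "u"]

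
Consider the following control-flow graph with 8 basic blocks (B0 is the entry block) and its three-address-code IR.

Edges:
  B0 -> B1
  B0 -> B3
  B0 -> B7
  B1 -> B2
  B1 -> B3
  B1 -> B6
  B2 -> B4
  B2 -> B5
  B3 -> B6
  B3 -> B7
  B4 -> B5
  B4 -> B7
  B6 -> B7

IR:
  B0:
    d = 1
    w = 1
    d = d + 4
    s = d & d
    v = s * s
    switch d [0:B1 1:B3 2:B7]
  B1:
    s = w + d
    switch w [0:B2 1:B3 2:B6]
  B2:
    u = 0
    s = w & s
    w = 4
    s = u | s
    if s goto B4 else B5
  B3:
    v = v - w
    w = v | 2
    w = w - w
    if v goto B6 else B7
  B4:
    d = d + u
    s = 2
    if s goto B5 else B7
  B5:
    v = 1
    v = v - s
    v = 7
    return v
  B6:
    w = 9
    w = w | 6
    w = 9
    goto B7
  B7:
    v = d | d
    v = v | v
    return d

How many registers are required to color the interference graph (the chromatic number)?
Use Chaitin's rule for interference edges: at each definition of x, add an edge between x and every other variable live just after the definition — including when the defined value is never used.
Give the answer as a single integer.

Answer: 4

Working:
def/use:
  B0: def={d,s,v,w} ue=∅
  B1: def={s} ue={d,w}
  B2: def={s,u,w} ue={s,w}
  B3: def={v,w} ue={v,w}
  B4: def={d,s} ue={d,u}
  B5: def={v} ue={s}
  B6: def={w} ue=∅
  B7: def={v} ue={d}

Backward fixpoint:
  B0: in=∅ out={d,v,w}
  B1: in={d,v,w} out={d,s,v,w}
  B2: in={d,s,w} out={d,s,u}
  B3: in={d,v,w} out={d}
  B4: in={d,u} out={d,s}
  B5: in={s} out=∅
  B6: in={d} out={d}
  B7: in={d} out=∅

Interfere edges:
  d: {s,u,v,w}
  s: {d,u,v,w}
  u: {d,s,w}
  v: {d,s,w}
  w: {d,s,u,v}

Colouring:
  lower bound: {d,s,u,w} mutually conflict ⇒ χ ≥ 4
  4-colouring: r0={d}  r1={s}  r2={w}  r3={u,v}
  χ = 4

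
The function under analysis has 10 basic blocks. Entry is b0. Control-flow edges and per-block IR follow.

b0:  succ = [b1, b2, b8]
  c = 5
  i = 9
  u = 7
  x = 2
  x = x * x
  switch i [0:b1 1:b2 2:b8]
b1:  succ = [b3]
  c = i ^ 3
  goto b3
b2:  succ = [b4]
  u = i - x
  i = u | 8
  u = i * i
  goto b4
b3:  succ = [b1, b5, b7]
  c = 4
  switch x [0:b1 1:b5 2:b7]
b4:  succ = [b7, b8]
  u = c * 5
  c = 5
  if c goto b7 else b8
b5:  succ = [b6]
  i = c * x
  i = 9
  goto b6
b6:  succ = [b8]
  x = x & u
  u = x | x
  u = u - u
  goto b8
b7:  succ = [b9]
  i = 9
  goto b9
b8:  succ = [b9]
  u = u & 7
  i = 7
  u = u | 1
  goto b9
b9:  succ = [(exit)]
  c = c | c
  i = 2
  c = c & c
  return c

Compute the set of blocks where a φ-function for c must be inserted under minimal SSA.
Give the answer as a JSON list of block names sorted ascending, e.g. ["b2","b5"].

idom tree: b1←b0 b2←b0 b3←b1 b4←b2 b5←b3 b6←b5 b7←b0 b8←b0 b9←b0
Dom at joins:
  b1: preds {b0,b3}: {b0} ∩ {b0,b1,b3} = {b0}; idom=b0
  b7: preds {b3,b4}: {b0,b1,b3} ∩ {b0,b2,b4} = {b0}; idom=b0
  b8: preds {b0,b4,b6}: {b0} ∩ {b0,b2,b4} ∩ {b0,b1,b3,b5,b6} = {b0}; idom=b0
  b9: preds {b7,b8}: {b0,b7} ∩ {b0,b8} = {b0}; idom=b0

DF walk-up:
  b1←b0: walk · to b0
  b1←b3: walk b3→b1 to b0
  b7←b3: walk b3→b1 to b0
  b7←b4: walk b4→b2 to b0
  b8←b0: walk · to b0
  b8←b4: walk b4→b2 to b0
  b8←b6: walk b6→b5→b3→b1 to b0
  b9←b7: walk b7 to b0
  b9←b8: walk b8 to b0
  b0 → ∅
  b1 → {b1,b7,b8}
  b2 → {b7,b8}
  b3 → {b1,b7,b8}
  b4 → {b7,b8}
  b5 → {b8}
  b6 → {b8}
  b7 → {b9}
  b8 → {b9}
  b9 → ∅

φ for c: defs {b0,b1,b3,b4,b9}
  DF⁺ = {b1,b7,b8,b9}

Answer: ["b1", "b7", "b8", "b9"]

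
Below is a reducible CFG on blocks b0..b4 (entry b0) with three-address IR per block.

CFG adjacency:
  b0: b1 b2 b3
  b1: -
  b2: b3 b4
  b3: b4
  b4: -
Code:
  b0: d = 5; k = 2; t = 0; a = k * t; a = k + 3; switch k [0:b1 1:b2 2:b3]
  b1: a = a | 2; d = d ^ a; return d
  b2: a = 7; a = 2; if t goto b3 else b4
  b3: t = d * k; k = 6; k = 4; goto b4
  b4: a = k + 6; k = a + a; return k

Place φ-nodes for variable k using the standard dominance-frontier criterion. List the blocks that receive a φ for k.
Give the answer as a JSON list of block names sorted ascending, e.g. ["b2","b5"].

idom tree: b1←b0 b2←b0 b3←b0 b4←b0
Dom at joins:
  b3: preds {b0,b2}: {b0} ∩ {b0,b2} = {b0}; idom=b0
  b4: preds {b2,b3}: {b0,b2} ∩ {b0,b3} = {b0}; idom=b0

DF derivation:
  b3←b0: walk · to b0
  b3←b2: walk b2 to b0
  b4←b2: walk b2 to b0
  b4←b3: walk b3 to b0
  b0: DF=∅
  b1: DF=∅
  b2: DF={b3,b4}
  b3: DF={b4}
  b4: DF=∅

φ for k: defs {b0,b3,b4}
  DF⁺ = {b4}

Answer: ["b4"]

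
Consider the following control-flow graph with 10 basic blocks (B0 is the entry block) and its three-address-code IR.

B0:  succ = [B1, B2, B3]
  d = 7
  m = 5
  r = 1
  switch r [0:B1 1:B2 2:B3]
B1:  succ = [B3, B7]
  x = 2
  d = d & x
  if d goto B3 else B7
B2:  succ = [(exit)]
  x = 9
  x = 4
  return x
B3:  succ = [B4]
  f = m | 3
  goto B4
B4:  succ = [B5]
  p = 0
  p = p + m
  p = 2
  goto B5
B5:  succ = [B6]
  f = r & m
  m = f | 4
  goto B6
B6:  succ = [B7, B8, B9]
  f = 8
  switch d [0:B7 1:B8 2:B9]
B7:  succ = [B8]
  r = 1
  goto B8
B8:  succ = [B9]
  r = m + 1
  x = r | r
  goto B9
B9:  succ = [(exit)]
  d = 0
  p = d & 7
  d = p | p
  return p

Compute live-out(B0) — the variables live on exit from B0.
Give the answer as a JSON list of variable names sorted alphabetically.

Answer: ["d", "m", "r"]

Working:
def/use:
  B0: {d,m,r} / ∅
  B1: {d,x} / {d}
  B2: {x} / ∅
  B3: {f} / {m}
  B4: {p} / {m}
  B5: {f,m} / {m,r}
  B6: {f} / {d}
  B7: {r} / ∅
  B8: {r,x} / {m}
  B9: {d,p} / ∅

Liveness:
  B0: in=∅ out={d,m,r}
  B1: in={d,m,r} out={d,m,r}
  B2: in=∅ out=∅
  B3: in={d,m,r} out={d,m,r}
  B4: in={d,m,r} out={d,m,r}
  B5: in={d,m,r} out={d,m}
  B6: in={d,m} out={m}
  B7: in={m} out={m}
  B8: in={m} out=∅
  B9: in=∅ out=∅

live-out(B0) = ["d", "m", "r"]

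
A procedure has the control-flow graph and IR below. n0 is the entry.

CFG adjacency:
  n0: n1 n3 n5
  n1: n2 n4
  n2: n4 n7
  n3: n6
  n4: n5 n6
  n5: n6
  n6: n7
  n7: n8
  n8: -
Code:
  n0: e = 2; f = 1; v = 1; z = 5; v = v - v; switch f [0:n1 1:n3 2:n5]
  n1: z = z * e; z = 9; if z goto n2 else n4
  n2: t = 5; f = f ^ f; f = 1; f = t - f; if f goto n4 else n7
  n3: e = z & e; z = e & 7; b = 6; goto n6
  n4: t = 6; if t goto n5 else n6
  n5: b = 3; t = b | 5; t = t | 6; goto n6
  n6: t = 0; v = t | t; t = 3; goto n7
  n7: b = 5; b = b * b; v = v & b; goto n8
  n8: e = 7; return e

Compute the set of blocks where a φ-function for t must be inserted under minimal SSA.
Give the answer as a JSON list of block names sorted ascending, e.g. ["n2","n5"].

Answer: ["n4", "n5", "n6", "n7"]

Analysis:
idom tree: n1←n0 n2←n1 n3←n0 n4←n1 n5←n0 n6←n0 n7←n0 n8←n7
Dom∩ at merges:
  n4: preds {n1,n2}: {n0,n1} ∩ {n0,n1,n2} = {n0,n1}; idom=n1
  n5: preds {n0,n4}: {n0} ∩ {n0,n1,n4} = {n0}; idom=n0
  n6: preds {n3,n4,n5}: {n0,n3} ∩ {n0,n1,n4} ∩ {n0,n5} = {n0}; idom=n0
  n7: preds {n2,n6}: {n0,n1,n2} ∩ {n0,n6} = {n0}; idom=n0

DF derivation:
  join n4 pred n1: · stop@n1
  join n4 pred n2: n2 stop@n1
  join n5 pred n0: · stop@n0
  join n5 pred n4: n4→n1 stop@n0
  join n6 pred n3: n3 stop@n0
  join n6 pred n4: n4→n1 stop@n0
  join n6 pred n5: n5 stop@n0
  join n7 pred n2: n2→n1 stop@n0
  join n7 pred n6: n6 stop@n0
  DF(n0)=∅
  DF(n1)={n5,n6,n7}
  DF(n2)={n4,n7}
  DF(n3)={n6}
  DF(n4)={n5,n6}
  DF(n5)={n6}
  DF(n6)={n7}
  DF(n7)=∅
  DF(n8)=∅

φ for t: defs {n2,n4,n5,n6}
  DF⁺ = {n4,n5,n6,n7}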